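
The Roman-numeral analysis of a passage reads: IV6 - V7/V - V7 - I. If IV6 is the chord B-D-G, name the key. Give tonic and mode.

D major

The anchor chord is a major triad on G, labeled IV6.
Counting down 3 scale steps from G places the tonic on D; a major triad on degree 4 is diatonic only in major.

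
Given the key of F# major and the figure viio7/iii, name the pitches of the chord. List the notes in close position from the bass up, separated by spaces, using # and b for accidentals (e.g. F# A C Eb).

G## B# D# F#

viio7/iii is a secondary leading-tone chord. The target iii is A# in F# major; the applied chord is rooted a semitone below, on G##.
Building a fully diminished seventh chord on G## gives G##-B#-D#-F#.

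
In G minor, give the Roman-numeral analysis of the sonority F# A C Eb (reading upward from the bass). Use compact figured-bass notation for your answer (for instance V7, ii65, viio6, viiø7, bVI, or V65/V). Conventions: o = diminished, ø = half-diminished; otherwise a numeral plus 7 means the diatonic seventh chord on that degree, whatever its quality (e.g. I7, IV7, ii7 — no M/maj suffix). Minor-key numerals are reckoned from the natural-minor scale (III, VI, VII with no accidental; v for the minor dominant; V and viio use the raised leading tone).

viio7

The pitches F#-A-C-Eb form a fully diminished seventh chord rooted on F#.
In G minor, F# is the leading tone; the diatonic fully diminished seventh chord there is viio7.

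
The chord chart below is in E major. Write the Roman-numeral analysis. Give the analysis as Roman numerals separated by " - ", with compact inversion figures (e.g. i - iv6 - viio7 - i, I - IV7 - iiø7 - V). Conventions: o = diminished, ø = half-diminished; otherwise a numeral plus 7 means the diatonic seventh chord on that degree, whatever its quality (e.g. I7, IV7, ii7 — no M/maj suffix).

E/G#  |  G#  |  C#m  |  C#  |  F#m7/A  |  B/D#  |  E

I6 - V/vi - vi - V/ii - ii65 - V6 - I

E/G# has root E, degree 1 in E major, so I6.
G#: chromatic; G# is V of vi, so V/vi.
C#m: root C# is the submediant; minor triad there is vi.
C#: chromatic; C# is V of ii, so V/ii.
F#m7/A: root F# is the supertonic; minor seventh chord there is ii65.
B/D# has root B, degree 5 in E major, so V6.
E: root E is the tonic; major triad there is I.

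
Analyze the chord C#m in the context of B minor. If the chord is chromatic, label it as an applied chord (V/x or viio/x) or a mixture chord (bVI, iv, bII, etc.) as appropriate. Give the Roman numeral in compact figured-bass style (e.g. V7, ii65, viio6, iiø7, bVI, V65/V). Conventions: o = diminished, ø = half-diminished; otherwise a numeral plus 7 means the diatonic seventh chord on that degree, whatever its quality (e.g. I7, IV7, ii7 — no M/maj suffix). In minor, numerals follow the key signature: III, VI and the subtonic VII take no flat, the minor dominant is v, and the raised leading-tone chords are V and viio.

ii

Stacked in thirds the chord is C#-E-G#: a minor triad on C#.
C# is the second degree of B minor. This is the minor supertonic, borrowed from the parallel major (the Dorian ii).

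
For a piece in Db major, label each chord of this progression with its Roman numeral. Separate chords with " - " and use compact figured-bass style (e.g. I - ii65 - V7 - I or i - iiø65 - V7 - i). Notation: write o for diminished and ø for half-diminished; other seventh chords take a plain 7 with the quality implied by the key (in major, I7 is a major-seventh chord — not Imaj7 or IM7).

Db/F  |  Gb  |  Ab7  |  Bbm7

Db/F has root Db, degree 1 in Db major, so I6.
Gb: root Gb is the subdominant; major triad there is IV.
Ab7: root Ab is the dominant; dominant seventh chord there is V7.
Bbm7: minor seventh chord on Bb = scale degree 6 → vi7.

I6 - IV - V7 - vi7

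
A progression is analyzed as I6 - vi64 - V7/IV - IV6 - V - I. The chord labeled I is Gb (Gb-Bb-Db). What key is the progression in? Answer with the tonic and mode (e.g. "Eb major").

Gb major

The chord Gb is a major triad rooted on Gb; its label is I.
If Gb is scale degree 1 and the mode makes that degree carry a major triad, the tonic is Gb and the mode is major.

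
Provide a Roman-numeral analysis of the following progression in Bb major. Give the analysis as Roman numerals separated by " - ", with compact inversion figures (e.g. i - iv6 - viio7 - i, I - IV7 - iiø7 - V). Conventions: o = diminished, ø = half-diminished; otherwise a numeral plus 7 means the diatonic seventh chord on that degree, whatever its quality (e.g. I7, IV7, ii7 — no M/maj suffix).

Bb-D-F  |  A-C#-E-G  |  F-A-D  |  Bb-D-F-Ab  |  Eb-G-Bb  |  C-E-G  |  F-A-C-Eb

I - V7/iii - iii6 - V7/IV - IV - V/V - V7

Bb-D-F: root Bb is the tonic; major triad there is I.
A-C#-E-G is the secondary dominant of iii (dominant seventh chord on A): V7/iii.
F-A-D: root D is the mediant; minor triad there is iii6.
Bb-D-F-Ab: a dominant seventh chord on Bb, the applied dominant of IV → V7/IV.
Eb-G-Bb: major triad on Eb = scale degree 4 → IV.
C-E-G: a major triad on C, the applied dominant of V → V/V.
F-A-C-Eb: dominant seventh chord on F = scale degree 5 → V7.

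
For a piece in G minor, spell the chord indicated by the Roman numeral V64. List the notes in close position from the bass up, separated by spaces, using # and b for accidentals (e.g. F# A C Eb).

In G minor, the dominant is D. The dominant is major (leading tone raised), so V is a major triad.
That chord is spelled D-F#-A.
With the 64 figure the chord is in second inversion; from the bass A upward in close position it reads A-D-F#.

A D F#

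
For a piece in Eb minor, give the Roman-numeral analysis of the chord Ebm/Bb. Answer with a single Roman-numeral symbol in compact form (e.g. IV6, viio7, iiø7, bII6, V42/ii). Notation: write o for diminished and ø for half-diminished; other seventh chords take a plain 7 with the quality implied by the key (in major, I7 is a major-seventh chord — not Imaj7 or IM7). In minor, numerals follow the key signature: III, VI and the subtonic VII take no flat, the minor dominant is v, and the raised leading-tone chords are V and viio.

The pitches Eb-Gb-Bb form a minor triad rooted on Eb.
Eb is scale degree 1 in Eb minor, and a minor triad on that degree is written i.
With Bb in the bass the chord is in second inversion, so the figured bass is 64.

i64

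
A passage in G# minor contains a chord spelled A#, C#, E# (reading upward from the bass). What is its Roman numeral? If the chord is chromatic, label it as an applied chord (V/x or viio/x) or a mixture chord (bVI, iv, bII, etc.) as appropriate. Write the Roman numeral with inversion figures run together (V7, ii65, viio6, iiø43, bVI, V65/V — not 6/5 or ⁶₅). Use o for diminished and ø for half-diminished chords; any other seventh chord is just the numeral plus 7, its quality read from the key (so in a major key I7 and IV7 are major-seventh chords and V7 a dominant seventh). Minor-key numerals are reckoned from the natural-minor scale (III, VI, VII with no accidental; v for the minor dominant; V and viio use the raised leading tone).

ii

The pitches A#-C#-E# form a minor triad rooted on A#.
A# is the second degree of G# minor. This is the minor supertonic, borrowed from the parallel major (the Dorian ii).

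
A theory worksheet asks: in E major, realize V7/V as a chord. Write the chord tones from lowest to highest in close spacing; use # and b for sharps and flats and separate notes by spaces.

F# A# C# E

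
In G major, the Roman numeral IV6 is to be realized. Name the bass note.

E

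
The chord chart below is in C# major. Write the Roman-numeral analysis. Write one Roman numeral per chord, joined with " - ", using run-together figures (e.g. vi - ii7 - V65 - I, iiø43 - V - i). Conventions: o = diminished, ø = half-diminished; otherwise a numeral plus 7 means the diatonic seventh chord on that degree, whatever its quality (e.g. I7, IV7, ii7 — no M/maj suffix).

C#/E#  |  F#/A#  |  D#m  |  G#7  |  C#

C#/E#: major triad on C# = scale degree 1 → I6.
F#/A#: root F# is the subdominant; major triad there is IV6.
D#m: minor triad on D# = scale degree 2 → ii.
G#7: dominant seventh chord on G# = scale degree 5 → V7.
C# has root C#, degree 1 in C# major, so I.

I6 - IV6 - ii - V7 - I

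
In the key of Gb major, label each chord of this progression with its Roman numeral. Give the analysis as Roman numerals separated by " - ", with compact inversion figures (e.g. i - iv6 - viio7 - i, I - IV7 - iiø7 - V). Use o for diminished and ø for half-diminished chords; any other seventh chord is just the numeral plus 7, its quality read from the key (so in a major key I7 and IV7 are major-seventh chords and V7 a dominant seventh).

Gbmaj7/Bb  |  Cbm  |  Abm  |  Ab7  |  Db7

I65 - iv - ii - V7/V - V7

Gbmaj7/Bb: major seventh chord on Gb = scale degree 1 → I65.
Cbm is non-diatonic — iv, a mixture chord from Gb minor.
Abm: root Ab is the supertonic; minor triad there is ii.
Ab7: a dominant seventh chord on Ab, the applied dominant of V → V7/V.
Db7: dominant seventh chord on Db = scale degree 5 → V7.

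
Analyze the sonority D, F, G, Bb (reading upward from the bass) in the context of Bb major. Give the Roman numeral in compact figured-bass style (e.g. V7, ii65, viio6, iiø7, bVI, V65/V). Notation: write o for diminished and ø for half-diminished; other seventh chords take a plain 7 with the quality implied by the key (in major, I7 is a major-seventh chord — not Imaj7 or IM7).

vi43

The pitches G-Bb-D-F form a minor seventh chord rooted on G.
In Bb major, G is the submediant; the diatonic minor seventh chord there is vi7.
With D in the bass the chord is in second inversion, so the figured bass is 43.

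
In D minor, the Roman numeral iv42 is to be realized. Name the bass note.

F

iv in D minor has root G; the chord is G-Bb-D-F.
The figure 42 means third inversion — the seventh is in the bass.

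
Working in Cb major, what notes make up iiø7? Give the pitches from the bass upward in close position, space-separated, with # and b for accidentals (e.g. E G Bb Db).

Scale degree 2 in Cb major is Db; here the chord built on it is altered to a half-diminished seventh chord. iiø7 is the half-diminished supertonic seventh, borrowed from the parallel minor.
So the chord is Db-Fb-Abb-Cb, a half-diminished seventh chord.

Db Fb Abb Cb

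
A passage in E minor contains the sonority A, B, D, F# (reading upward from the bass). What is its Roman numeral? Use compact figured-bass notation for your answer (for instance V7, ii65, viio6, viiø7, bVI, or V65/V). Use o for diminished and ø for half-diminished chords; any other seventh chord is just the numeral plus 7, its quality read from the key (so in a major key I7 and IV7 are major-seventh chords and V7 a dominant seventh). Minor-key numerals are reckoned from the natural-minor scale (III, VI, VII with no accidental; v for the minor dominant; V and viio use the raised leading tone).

Stacked in thirds the chord is B-D-F#-A: a minor seventh chord on B.
B is scale degree 5 in E minor, and a minor seventh chord on that degree is written v7.
With A in the bass the chord is in third inversion, so the figured bass is 42.

v42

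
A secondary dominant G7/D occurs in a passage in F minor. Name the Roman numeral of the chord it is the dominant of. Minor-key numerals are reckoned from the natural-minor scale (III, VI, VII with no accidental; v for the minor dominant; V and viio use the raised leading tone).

V

The chord is a dominant seventh chord on G.
A dominant resolves down a perfect fifth: G → C. In F minor, C is scale degree 5, i.e. V.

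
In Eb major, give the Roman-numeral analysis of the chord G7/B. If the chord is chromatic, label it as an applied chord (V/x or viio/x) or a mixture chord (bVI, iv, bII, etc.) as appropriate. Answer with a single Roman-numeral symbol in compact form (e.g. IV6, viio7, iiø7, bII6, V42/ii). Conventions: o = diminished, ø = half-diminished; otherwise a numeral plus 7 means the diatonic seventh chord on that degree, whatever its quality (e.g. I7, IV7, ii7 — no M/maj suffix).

V65/vi

The pitches G-B-D-F form a dominant seventh chord rooted on G.
G is not a diatonic chord root with this quality in Eb major, but it lies a perfect fifth above C (vi), so the chord functions as an applied dominant of vi.
With B in the bass the chord is in first inversion, so the figured bass is 65.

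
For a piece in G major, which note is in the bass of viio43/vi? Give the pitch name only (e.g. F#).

A

The applied chord viio43/vi is rooted on D#: D#-F#-A-C.
The figure 43 means second inversion — the fifth is in the bass.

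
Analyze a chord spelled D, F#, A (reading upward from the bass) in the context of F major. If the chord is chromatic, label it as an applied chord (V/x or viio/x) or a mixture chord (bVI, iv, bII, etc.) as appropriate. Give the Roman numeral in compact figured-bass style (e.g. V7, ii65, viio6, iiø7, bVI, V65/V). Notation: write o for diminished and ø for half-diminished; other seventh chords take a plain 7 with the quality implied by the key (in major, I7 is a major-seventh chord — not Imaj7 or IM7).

V/ii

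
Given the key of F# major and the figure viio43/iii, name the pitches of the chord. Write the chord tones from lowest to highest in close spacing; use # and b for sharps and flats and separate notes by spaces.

D# F# G## B#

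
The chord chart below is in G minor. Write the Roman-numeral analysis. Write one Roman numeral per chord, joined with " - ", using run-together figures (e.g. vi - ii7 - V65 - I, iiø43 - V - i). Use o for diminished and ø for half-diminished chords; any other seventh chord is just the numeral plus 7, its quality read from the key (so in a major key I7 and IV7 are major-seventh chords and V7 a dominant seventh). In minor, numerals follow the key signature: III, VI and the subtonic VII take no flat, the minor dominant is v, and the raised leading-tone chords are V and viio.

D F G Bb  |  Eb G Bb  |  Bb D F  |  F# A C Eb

D-F-G-Bb has root G, degree 1 in G minor, so i43.
Eb-G-Bb has root Eb, degree 6 in G minor, so VI.
Bb-D-F has root Bb, degree 3 in G minor, so III.
F#-A-C-Eb: fully diminished seventh chord on F# = scale degree 7 → viio7.

i43 - VI - III - viio7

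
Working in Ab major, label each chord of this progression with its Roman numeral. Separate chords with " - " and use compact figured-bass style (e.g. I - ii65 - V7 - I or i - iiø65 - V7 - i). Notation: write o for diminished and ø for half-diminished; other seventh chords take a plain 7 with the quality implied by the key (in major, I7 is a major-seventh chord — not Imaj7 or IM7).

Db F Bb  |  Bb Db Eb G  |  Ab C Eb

ii6 - V43 - I

Db-F-Bb has root Bb, degree 2 in Ab major, so ii6.
Bb-Db-Eb-G: root Eb is the dominant; dominant seventh chord there is V43.
Ab-C-Eb: major triad on Ab = scale degree 1 → I.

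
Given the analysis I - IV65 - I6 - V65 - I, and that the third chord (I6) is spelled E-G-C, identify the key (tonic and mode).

I6 is given as E-G-C — a major triad with root C.
If C is scale degree 1 and the mode makes that degree carry a major triad, the tonic is C and the mode is major.

C major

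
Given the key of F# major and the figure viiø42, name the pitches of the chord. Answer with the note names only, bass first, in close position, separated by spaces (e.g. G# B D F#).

In F# major, scale degree 7 is E#, and the diatonic chord built there is a half-diminished seventh chord.
That chord is spelled E#-G#-B-D#.
With the 42 figure the chord is in third inversion; from the bass D# upward in close position it reads D#-E#-G#-B.

D# E# G# B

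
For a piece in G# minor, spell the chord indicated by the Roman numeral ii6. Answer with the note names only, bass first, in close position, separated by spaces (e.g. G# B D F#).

C# E# A#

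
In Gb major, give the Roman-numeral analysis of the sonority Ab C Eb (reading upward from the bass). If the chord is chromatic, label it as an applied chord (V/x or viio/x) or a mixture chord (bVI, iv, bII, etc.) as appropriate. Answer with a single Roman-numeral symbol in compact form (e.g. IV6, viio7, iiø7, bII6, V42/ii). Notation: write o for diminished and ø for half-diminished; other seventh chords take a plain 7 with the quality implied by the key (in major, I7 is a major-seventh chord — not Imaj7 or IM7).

The pitches Ab-C-Eb form a major triad rooted on Ab.
Ab is not a diatonic chord root with this quality in Gb major, but it lies a perfect fifth above Db (V), so the chord functions as an applied dominant of V.

V/V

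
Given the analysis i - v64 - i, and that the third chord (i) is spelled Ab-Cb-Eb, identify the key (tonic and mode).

The chord Abm is a minor triad rooted on Ab; its label is i.
If Ab is scale degree 1 and the mode makes that degree carry a minor triad, the tonic is Ab and the mode is minor.

Ab minor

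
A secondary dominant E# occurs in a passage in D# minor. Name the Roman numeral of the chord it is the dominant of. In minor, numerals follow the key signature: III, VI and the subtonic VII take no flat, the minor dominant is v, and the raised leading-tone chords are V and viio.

V

The chord is a major triad on E#.
A dominant resolves down a perfect fifth: E# → A#. In D# minor, A# is scale degree 5, i.e. V.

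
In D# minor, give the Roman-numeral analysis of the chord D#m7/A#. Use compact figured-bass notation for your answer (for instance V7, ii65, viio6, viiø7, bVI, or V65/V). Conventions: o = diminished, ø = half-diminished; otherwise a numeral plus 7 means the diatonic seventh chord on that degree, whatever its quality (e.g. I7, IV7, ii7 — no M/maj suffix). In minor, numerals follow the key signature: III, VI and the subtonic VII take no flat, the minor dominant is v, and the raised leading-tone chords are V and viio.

The pitches D#-F#-A#-C# form a minor seventh chord rooted on D#.
D# is scale degree 1 in D# minor, and a minor seventh chord on that degree is written i7.
With A# in the bass the chord is in second inversion, so the figured bass is 43.

i43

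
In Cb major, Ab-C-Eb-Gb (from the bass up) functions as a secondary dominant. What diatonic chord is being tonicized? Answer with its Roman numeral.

ii

The chord is a dominant seventh chord on Ab.
A dominant resolves down a perfect fifth: Ab → Db. In Cb major, Db is scale degree 2, i.e. ii.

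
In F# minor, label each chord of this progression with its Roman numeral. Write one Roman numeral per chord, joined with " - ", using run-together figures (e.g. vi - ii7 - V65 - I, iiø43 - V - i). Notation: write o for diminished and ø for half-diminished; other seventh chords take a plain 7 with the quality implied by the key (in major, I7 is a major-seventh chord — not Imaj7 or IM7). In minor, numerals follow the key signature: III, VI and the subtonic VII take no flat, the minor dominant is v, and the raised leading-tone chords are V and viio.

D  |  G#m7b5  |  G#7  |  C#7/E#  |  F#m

VI - iiø7 - V7/V - V65 - i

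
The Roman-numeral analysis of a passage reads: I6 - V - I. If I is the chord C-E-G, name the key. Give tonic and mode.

C major

I is given as C-E-G — a major triad with root C.
If C is scale degree 1 and the mode makes that degree carry a major triad, the tonic is C and the mode is major.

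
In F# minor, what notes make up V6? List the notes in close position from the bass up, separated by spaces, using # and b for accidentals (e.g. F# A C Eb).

E# G# C#

In F# minor, the dominant is C#. The dominant is major (leading tone raised), so V is a major triad.
That chord is spelled C#-E#-G#.
The figured bass 6 indicates first inversion, placing the third (E#) in the bass: E#-G#-C#.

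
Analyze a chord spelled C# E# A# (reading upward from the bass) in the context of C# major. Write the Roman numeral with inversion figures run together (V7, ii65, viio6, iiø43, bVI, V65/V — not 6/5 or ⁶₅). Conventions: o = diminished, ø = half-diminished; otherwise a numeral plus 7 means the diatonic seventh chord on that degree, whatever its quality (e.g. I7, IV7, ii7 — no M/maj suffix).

The pitches A#-C#-E# form a minor triad rooted on A#.
In C# major, A# is the submediant; the diatonic minor triad there is vi.
With C# in the bass the chord is in first inversion, so the figured bass is 6.

vi6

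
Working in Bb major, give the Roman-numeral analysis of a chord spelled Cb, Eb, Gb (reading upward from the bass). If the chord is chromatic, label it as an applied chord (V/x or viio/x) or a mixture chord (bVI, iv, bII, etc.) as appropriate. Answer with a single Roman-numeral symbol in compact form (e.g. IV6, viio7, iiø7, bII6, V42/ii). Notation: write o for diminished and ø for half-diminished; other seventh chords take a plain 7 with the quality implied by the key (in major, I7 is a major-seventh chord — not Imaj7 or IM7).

bII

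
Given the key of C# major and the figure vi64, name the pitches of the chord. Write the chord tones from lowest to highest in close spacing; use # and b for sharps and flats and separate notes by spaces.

E# A# C#

In C# major, the sixth degree is A#, and the diatonic chord built there is a minor triad.
Stacking thirds from A# gives A#-C#-E#.
The figured bass 64 indicates second inversion, placing the fifth (E#) in the bass: E#-A#-C#.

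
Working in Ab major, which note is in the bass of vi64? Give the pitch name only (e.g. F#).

vi in Ab major has root F; the chord is F-Ab-C.
The figure 64 means second inversion — the fifth is in the bass.

C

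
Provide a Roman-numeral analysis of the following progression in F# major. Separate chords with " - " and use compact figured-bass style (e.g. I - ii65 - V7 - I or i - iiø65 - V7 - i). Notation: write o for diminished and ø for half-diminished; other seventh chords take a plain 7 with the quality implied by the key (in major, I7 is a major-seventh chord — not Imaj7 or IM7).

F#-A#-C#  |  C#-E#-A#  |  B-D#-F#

F#-A#-C# has root F#, degree 1 in F# major, so I.
C#-E#-A# has root A#, degree 3 in F# major, so iii6.
B-D#-F# has root B, degree 4 in F# major, so IV.

I - iii6 - IV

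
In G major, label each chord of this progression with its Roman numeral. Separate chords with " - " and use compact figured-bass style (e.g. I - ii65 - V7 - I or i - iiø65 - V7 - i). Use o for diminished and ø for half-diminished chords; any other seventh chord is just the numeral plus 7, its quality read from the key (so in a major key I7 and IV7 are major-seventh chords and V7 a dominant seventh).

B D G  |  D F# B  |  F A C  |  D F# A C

B-D-G: root G is the tonic; major triad there is I6.
D-F#-B: root B is the mediant; minor triad there is iii6.
F-A-C: major triad on F — chromatic; bVII (borrowed from the parallel minor).
D-F#-A-C has root D, degree 5 in G major, so V7.

I6 - iii6 - bVII - V7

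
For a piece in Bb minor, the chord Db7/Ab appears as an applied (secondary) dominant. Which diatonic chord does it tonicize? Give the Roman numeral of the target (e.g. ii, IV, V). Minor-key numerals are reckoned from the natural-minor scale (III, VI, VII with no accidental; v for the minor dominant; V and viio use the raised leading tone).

VI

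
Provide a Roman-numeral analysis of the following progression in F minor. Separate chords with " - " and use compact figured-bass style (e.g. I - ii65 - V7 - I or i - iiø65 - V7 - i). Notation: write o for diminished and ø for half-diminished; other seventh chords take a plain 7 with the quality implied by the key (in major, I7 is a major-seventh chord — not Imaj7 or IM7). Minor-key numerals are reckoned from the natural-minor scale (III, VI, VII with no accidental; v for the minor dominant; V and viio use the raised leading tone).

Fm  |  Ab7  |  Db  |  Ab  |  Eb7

i - V7/VI - VI - III - VII7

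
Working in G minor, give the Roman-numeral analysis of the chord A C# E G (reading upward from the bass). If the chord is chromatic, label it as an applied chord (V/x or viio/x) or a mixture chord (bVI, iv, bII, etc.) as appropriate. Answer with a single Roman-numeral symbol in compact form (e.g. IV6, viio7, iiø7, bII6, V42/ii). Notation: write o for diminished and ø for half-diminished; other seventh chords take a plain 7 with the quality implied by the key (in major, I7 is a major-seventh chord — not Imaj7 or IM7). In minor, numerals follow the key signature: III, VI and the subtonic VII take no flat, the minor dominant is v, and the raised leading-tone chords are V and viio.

Stacked in thirds the chord is A-C#-E-G: a dominant seventh chord on A.
A is not a diatonic chord root with this quality in G minor, but it lies a perfect fifth above D (V), so the chord functions as an applied dominant of V.

V7/V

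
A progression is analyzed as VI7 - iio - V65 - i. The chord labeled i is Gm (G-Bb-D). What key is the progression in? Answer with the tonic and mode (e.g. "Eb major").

G minor

i is given as G-Bb-D — a minor triad with root G.
If G is scale degree 1 and the mode makes that degree carry a minor triad, the tonic is G and the mode is minor.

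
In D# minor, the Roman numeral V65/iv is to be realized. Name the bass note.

F##

The applied chord V65/iv is rooted on D#: D#-F##-A#-C#.
The figure 65 means first inversion — the third is in the bass.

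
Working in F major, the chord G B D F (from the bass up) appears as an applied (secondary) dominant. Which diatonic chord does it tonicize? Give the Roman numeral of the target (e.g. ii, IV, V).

V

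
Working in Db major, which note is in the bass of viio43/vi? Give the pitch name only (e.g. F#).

The applied chord viio43/vi is rooted on A: A-C-Eb-Gb.
The figure 43 means second inversion — the fifth is in the bass.

Eb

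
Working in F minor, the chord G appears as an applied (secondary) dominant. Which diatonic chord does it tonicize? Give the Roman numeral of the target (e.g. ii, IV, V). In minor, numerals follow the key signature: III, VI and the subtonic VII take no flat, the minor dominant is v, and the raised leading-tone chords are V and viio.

V

The chord is a major triad on G.
A dominant resolves down a perfect fifth: G → C. In F minor, C is scale degree 5, i.e. V.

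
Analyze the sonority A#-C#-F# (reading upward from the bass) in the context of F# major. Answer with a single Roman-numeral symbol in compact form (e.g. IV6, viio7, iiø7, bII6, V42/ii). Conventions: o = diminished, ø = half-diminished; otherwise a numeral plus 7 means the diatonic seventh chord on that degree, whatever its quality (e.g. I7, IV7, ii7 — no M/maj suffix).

I6

The pitches F#-A#-C# form a major triad rooted on F#.
F# is scale degree 1 in F# major, and a major triad on that degree is written I.
With A# in the bass the chord is in first inversion, so the figured bass is 6.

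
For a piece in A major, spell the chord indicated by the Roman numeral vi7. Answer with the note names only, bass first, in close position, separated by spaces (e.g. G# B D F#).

The numeral's case and figure indicate a minor seventh chord. In A major its root, the sixth degree, is F#.
That chord is spelled F#-A-C#-E.

F# A C# E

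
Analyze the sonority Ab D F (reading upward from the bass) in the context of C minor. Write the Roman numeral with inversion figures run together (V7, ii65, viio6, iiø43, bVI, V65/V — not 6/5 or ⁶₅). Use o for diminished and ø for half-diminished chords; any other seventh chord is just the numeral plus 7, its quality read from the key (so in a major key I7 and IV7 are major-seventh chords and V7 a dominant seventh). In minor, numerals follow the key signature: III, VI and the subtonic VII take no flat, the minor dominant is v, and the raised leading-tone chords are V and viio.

iio64

The pitches D-F-Ab form a diminished triad rooted on D.
In C minor, D is the supertonic; the diatonic diminished triad there is iio.
With Ab in the bass the chord is in second inversion, so the figured bass is 64.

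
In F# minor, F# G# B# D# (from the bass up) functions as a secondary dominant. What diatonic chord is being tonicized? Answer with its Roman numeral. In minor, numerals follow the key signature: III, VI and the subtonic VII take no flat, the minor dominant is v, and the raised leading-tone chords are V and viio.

The chord is a dominant seventh chord on G#.
A dominant resolves down a perfect fifth: G# → C#. In F# minor, C# is scale degree 5, i.e. V.

V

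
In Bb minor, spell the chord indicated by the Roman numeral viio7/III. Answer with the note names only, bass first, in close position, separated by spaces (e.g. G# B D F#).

C Eb Gb Bbb

The slash marks an applied leading-tone chord: viio of III. In Bb minor, III is Db, so the leading tone to it is C, a half step below.
Building a fully diminished seventh chord on C gives C-Eb-Gb-Bbb.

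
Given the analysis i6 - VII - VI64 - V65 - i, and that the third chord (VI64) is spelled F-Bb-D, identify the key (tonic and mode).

D minor

VI64 is given as F-Bb-D — a major triad with root Bb.
Counting down 5 scale steps from Bb places the tonic on D; a major triad on degree 6 is diatonic only in minor.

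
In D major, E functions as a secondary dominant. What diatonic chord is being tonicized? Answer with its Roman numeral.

V

The chord is a major triad on E.
A dominant resolves down a perfect fifth: E → A. In D major, A is scale degree 5, i.e. V.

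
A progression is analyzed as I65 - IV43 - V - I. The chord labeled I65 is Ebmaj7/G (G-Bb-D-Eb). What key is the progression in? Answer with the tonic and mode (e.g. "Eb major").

Eb major

The anchor chord is a major seventh chord on Eb, labeled I65.
If Eb is scale degree 1 and the mode makes that degree carry a major seventh chord, the tonic is Eb and the mode is major.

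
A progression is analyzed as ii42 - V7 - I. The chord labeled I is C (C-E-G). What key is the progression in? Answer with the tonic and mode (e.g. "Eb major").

C major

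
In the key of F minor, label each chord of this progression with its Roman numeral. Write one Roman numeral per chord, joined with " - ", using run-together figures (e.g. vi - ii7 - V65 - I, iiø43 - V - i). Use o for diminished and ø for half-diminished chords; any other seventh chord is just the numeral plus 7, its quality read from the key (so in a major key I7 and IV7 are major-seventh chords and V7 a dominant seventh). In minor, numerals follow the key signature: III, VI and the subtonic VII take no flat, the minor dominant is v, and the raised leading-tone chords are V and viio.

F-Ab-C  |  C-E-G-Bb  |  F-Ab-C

F-Ab-C: root F is the tonic; minor triad there is i.
C-E-G-Bb has root C, degree 5 in F minor, so V7.
F-Ab-C has root F, degree 1 in F minor, so i.

i - V7 - i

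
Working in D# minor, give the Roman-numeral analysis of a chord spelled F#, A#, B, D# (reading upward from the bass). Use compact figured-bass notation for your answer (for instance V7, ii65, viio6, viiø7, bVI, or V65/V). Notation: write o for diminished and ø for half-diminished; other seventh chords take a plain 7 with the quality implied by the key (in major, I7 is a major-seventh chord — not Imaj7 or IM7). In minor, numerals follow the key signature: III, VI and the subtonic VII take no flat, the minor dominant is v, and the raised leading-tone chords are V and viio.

The pitches B-D#-F#-A# form a major seventh chord rooted on B.
In D# minor, B is the submediant; the diatonic major seventh chord there is VI7.
With F# in the bass the chord is in second inversion, so the figured bass is 43.

VI43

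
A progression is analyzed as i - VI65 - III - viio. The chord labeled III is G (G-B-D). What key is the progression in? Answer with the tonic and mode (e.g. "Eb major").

III is given as G-B-D — a major triad with root G.
III on G implies G is the mediant; that puts the tonic at E, and the uppercase numeral fits minor mode.

E minor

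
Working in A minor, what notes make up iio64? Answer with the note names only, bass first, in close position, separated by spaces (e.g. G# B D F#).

In A minor, scale degree 2 is B, and the diatonic chord built there is a diminished triad.
That chord is spelled B-D-F.
The figured bass 64 indicates second inversion, placing the fifth (F) in the bass: F-B-D.

F B D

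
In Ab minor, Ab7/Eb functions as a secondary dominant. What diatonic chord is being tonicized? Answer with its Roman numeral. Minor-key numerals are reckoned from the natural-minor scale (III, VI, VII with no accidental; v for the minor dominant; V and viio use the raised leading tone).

The chord is a dominant seventh chord on Ab.
A dominant resolves down a perfect fifth: Ab → Db. In Ab minor, Db is scale degree 4, i.e. iv.

iv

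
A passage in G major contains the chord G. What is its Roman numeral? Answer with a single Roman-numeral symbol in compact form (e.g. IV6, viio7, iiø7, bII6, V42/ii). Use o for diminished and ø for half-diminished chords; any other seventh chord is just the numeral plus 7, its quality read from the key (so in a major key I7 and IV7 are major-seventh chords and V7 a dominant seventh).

I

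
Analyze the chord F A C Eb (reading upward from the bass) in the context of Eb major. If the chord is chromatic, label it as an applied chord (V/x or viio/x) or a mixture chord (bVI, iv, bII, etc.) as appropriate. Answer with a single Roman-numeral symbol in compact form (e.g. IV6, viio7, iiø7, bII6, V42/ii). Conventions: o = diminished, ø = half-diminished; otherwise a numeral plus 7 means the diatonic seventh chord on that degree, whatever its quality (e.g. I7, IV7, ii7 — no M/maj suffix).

V7/V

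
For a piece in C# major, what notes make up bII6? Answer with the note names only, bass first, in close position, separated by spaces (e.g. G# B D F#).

bII6 is the Neapolitan sixth — a major triad on the lowered second degree, here in its customary first inversion. In C# major that root is D.
So the chord is D-F#-A, a major triad.
The figured bass 6 indicates first inversion, placing the third (F#) in the bass: F#-A-D.

F# A D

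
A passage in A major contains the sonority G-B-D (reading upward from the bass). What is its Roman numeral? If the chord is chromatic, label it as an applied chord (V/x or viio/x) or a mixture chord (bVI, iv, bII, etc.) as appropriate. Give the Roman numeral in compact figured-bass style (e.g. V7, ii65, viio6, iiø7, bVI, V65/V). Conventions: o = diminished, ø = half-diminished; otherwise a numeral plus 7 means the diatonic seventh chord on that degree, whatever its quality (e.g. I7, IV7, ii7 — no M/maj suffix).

bVII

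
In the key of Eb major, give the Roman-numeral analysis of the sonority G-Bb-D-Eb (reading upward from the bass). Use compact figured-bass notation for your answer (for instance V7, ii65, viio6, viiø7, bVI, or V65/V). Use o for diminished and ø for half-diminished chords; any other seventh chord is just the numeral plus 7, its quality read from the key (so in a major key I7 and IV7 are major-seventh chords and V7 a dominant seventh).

I65

The pitches Eb-G-Bb-D form a major seventh chord rooted on Eb.
In Eb major, Eb is the tonic; the diatonic major seventh chord there is I7.
With G in the bass the chord is in first inversion, so the figured bass is 65.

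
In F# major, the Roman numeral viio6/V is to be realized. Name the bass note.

D#

The applied chord viio6/V is rooted on B#: B#-D#-F#.
The figure 6 means first inversion — the third is in the bass.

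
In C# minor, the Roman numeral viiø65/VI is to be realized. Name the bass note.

The applied chord viiø65/VI is rooted on G#: G#-B-D-F#.
The figure 65 means first inversion — the third is in the bass.

B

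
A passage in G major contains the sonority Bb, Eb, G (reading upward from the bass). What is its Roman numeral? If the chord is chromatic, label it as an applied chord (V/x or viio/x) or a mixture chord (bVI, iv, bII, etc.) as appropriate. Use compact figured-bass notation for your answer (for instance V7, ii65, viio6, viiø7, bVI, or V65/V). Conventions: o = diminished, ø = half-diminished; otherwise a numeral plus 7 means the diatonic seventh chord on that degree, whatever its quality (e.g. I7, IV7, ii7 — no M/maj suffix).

bVI64

The pitches Eb-G-Bb form a major triad rooted on Eb.
Eb is the lowered sixth degree of G major (diatonic 6 would be E). This is a major triad on the lowered sixth degree, borrowed from the parallel minor.
With Bb in the bass the chord is in second inversion, so the figured bass is 64.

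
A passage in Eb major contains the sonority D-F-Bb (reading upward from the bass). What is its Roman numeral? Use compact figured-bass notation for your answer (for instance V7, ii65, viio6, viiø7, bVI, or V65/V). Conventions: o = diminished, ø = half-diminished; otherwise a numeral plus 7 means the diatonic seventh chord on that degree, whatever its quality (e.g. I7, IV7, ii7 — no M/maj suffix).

Stacked in thirds the chord is Bb-D-F: a major triad on Bb.
Bb is scale degree 5 in Eb major, and a major triad on that degree is written V.
With D in the bass the chord is in first inversion, so the figured bass is 6.

V6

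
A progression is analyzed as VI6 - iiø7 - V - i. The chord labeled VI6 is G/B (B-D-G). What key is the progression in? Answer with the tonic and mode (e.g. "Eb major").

VI6 is given as B-D-G — a major triad with root G.
Counting down 5 scale steps from G places the tonic on B; a major triad on degree 6 is diatonic only in minor.

B minor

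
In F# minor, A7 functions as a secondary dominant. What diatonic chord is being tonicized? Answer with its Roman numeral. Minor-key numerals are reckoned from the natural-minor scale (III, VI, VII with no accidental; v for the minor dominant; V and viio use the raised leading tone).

VI

The chord is a dominant seventh chord on A.
A dominant resolves down a perfect fifth: A → D. In F# minor, D is scale degree 6, i.e. VI.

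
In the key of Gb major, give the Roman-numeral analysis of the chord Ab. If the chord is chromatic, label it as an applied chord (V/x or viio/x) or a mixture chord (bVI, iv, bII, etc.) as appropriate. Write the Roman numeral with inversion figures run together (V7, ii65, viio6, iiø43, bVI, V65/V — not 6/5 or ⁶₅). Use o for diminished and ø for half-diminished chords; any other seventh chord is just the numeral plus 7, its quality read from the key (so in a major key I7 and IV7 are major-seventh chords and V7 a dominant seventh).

V/V

Stacked in thirds the chord is Ab-C-Eb: a major triad on Ab.
Ab is not a diatonic chord root with this quality in Gb major, but it lies a perfect fifth above Db (V), so the chord functions as an applied dominant of V.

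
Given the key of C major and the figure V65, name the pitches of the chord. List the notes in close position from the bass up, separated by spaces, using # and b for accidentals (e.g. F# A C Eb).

In C major, the dominant is G, and the diatonic chord built there is a dominant seventh chord.
That chord is spelled G-B-D-F.
The figured bass 65 indicates first inversion, placing the third (B) in the bass: B-D-F-G.

B D F G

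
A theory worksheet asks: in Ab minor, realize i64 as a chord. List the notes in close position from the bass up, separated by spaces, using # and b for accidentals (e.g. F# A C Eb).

In Ab minor, the first degree is Ab, and the diatonic chord built there is a minor triad.
That chord is spelled Ab-Cb-Eb.
With the 64 figure the chord is in second inversion; from the bass Eb upward in close position it reads Eb-Ab-Cb.

Eb Ab Cb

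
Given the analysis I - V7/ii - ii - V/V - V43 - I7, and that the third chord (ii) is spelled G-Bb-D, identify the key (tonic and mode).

F major

The chord Gm is a minor triad rooted on G; its label is ii.
If G is scale degree 2 and the mode makes that degree carry a minor triad, the tonic is F and the mode is major.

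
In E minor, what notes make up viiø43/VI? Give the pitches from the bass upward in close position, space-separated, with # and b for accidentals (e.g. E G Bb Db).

F A B D

viiø43/VI is a secondary leading-tone chord. The target VI is C in E minor; the applied chord is rooted a semitone below, on B.
Building a half-diminished seventh chord on B gives B-D-F-A.
With the 43 figure the chord is in second inversion; from the bass F upward in close position it reads F-A-B-D.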